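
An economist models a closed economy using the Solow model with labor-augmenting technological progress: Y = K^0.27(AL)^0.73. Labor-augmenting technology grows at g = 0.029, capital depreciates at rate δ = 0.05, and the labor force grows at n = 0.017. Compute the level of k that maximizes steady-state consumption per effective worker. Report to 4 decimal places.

The effective depreciation rate is n + g + δ = 0.017 + 0.029 + 0.05 = 0.096.
Maximizing c = f(k) − (n+g+δ)·k gives f'(k) = n+g+δ, i.e. 0.27·k^(0.27−1) = 0.096, so k_gold = (0.27/0.096)^(1/0.73) ≈ 4.1228.

k_gold ≈ 4.1228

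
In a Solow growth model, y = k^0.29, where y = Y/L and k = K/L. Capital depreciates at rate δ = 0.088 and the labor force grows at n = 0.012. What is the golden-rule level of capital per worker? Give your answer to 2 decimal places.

The effective depreciation rate is n + δ = 0.012 + 0.088 = 0.1.
Golden rule sets MPK = n+δ: 0.29·k^(0.29−1) = 0.1, so k_gold = (0.29/0.1)^(1/0.71) ≈ 4.4799.

k_gold ≈ 4.48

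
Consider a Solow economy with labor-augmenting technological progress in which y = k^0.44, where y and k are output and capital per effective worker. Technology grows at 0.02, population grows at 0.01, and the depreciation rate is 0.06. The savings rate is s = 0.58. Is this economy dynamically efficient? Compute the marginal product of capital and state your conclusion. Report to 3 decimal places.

n + g + δ = 0.01 + 0.02 + 0.06 = 0.09.
Steady-state k*: s·k^0.44 = 0.09·k gives k* = (0.58/0.09)^(1/0.56) ≈ 27.8595.
MPK = 0.44·27.8595^(-0.56) ≈ 0.0683.
MPK < n+g+δ = 0.09, so the economy is dynamically inefficient (over-saving).

dynamically inefficient; MPK ≈ 0.068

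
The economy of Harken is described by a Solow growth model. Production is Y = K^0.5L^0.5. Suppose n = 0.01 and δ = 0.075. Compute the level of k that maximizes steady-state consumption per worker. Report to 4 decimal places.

k_gold ≈ 34.6021

Capital per worker breaks even when investment replaces (n + δ)·k; here n + δ = 0.085.
At the golden rule the marginal product of capital equals n+δ: 0.5·k^(0.5−1) = 0.085. Solving, k_gold = (0.5/0.085)^(1/0.5) ≈ 34.6021.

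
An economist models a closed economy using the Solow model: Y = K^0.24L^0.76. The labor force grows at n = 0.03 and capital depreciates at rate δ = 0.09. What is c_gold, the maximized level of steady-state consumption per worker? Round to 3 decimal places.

c_gold ≈ 0.946

The effective depreciation rate is n + δ = 0.03 + 0.09 = 0.12.
At the golden rule the marginal product of capital equals n+δ: 0.24·k^(0.24−1) = 0.12. Solving, k_gold = (0.24/0.12)^(1/0.76) ≈ 2.4894.
y_gold = 2.4894^0.24 ≈ 1.2447.
c_gold = y_gold − (n+δ)·k_gold = 1.2447 − 0.12·2.4894 ≈ 0.9460.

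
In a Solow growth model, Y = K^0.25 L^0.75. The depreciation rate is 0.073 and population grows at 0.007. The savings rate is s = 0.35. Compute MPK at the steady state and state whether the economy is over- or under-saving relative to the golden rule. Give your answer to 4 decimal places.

over-saving; MPK ≈ 0.0571

The effective depreciation rate is n + δ = 0.007 + 0.073 = 0.08.
Steady-state k*: s·k^0.25 = 0.08·k gives k* = (0.35/0.08)^(1/0.75) ≈ 7.1555.
MPK = 0.25·7.1555^(-0.75) ≈ 0.0571.
MPK < n+δ = 0.08, so the economy is dynamically inefficient (over-saving).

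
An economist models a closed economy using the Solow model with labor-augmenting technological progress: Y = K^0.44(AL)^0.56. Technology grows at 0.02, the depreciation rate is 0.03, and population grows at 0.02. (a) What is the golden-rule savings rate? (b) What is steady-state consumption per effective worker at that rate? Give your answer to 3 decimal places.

The effective depreciation rate is n + g + δ = 0.02 + 0.02 + 0.03 = 0.07.
For Cobb-Douglas, s_gold equals capital's share: s_gold = 0.44.
Golden rule sets MPK = n+g+δ: 0.44·k^(0.44−1) = 0.07, so k_gold = (0.44/0.07)^(1/0.56) ≈ 26.6461.
y_gold = 26.6461^0.44 ≈ 4.2391; c_gold = (1−0.44)·y_gold ≈ 2.3739.

(a) s_gold = 0.440; (b) c_gold ≈ 2.374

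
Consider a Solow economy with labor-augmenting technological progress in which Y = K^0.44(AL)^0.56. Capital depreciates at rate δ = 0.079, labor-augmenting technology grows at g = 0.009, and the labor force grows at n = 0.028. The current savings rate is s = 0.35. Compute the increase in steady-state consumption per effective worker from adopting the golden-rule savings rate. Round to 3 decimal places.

Capital per effective worker breaks even when investment replaces (n + g + δ)·k; here n + g + δ = 0.116.
Current steady state (s = 0.35): k* = (0.35/0.116)^(1/0.56) ≈ 7.1853, y* = 7.1853^0.44 ≈ 2.3814, c* = (1−0.35)·2.3814 ≈ 1.5479.
Golden rule sets MPK = n+g+δ: 0.44·k^(0.44−1) = 0.116, so k_gold = (0.44/0.116)^(1/0.56) ≈ 10.8123.
y_gold = 10.8123^0.44 ≈ 2.8505, c_gold = y_gold − 0.116·k_gold ≈ 1.5963.
Gain: Δc = 1.5963 − 1.5479 ≈ 0.0484.

Δc ≈ 0.048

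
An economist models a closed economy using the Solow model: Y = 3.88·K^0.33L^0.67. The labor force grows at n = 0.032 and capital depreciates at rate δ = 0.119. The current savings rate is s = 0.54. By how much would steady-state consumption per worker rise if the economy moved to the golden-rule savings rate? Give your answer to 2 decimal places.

Δc ≈ 0.93

Break-even investment rate: n + δ = 0.032 + 0.119 = 0.151.
Current steady state (s = 0.54): k* = (0.54·3.88/0.151)^(1/0.67) ≈ 50.6814, y* = 3.88·50.6814^0.33 ≈ 14.1720, c* = (1−0.54)·14.1720 ≈ 6.5191.
At the golden rule the marginal product of capital equals n+δ: 0.33·3.88·k^(0.33−1) = 0.151. Solving, k_gold = (0.33·3.88/0.151)^(1/0.67) ≈ 24.3010.
y_gold = 3.88·24.3010^0.33 ≈ 11.1196, c_gold = y_gold − 0.151·k_gold ≈ 7.4501.
Gain: Δc = 7.4501 − 6.5191 ≈ 0.9310.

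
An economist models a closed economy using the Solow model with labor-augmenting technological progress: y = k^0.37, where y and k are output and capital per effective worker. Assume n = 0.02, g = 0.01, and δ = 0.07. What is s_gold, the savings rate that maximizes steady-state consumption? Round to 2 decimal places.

s_gold = 0.37

Break-even investment rate: n + g + δ = 0.02 + 0.01 + 0.07 = 0.1.
At the golden rule MPK = n+g+δ, and in any Cobb-Douglas steady state s = (n+g+δ)·k/y = MPK·k/y = capital's share 0.37.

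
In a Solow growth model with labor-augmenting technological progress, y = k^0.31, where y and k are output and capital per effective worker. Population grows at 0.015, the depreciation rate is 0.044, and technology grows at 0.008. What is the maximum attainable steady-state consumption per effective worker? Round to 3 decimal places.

n + g + δ = 0.015 + 0.008 + 0.044 = 0.067.
Setting f'(k) = n+g+δ gives 0.31·k^(0.31−1) = 0.067, hence k_gold = (0.31/0.067)^(1/0.69) ≈ 9.2084.
y_gold = 9.2084^0.31 ≈ 1.9902.
c_gold = y_gold − (n+g+δ)·k_gold = 1.9902 − 0.067·9.2084 ≈ 1.3732.

c_gold ≈ 1.373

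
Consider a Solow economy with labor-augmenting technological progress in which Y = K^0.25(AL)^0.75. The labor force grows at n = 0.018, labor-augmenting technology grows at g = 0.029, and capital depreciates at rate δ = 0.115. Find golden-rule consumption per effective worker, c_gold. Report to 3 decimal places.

c_gold ≈ 0.867

Capital per effective worker breaks even when investment replaces (n + g + δ)·k; here n + g + δ = 0.162.
At the golden rule the marginal product of capital equals n+g+δ: 0.25·k^(0.25−1) = 0.162. Solving, k_gold = (0.25/0.162)^(1/0.75) ≈ 1.7833.
y_gold = 1.7833^0.25 ≈ 1.1556.
c_gold = y_gold − (n+g+δ)·k_gold = 1.1556 − 0.162·1.7833 ≈ 0.8667.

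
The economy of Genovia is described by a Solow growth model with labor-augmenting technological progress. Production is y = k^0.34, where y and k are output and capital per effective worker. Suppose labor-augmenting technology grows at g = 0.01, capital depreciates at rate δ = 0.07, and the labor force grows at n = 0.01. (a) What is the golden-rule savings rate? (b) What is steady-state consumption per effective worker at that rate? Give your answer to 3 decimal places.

The effective depreciation rate is n + g + δ = 0.01 + 0.01 + 0.07 = 0.09.
For Cobb-Douglas, s_gold equals capital's share: s_gold = 0.34.
Golden rule sets MPK = n+g+δ: 0.34·k^(0.34−1) = 0.09, so k_gold = (0.34/0.09)^(1/0.66) ≈ 7.4920.
y_gold = 7.4920^0.34 ≈ 1.9832; c_gold = (1−0.34)·y_gold ≈ 1.3089.

(a) s_gold = 0.340; (b) c_gold ≈ 1.309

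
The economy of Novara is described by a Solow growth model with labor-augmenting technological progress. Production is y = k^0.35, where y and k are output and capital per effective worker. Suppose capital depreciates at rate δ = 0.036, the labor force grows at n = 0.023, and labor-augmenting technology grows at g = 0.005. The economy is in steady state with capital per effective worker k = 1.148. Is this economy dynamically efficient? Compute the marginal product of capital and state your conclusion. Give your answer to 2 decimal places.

dynamically efficient; MPK ≈ 0.32

Capital per effective worker breaks even when investment replaces (n + g + δ)·k; here n + g + δ = 0.064.
MPK = 0.35·k^(0.35−1) = 0.35·1.148^(-0.65) ≈ 0.3200.
MPK > 0.064, so the economy is dynamically efficient (under-saving).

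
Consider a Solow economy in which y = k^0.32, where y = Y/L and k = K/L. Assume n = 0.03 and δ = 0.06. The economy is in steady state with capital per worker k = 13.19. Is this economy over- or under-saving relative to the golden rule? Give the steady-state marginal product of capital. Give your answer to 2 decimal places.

over-saving; MPK ≈ 0.06

Capital per worker breaks even when investment replaces (n + δ)·k; here n + δ = 0.09.
MPK = 0.32·k^(0.32−1) = 0.32·13.19^(-0.68) ≈ 0.0554.
MPK < 0.09, so the economy is dynamically inefficient (over-saving).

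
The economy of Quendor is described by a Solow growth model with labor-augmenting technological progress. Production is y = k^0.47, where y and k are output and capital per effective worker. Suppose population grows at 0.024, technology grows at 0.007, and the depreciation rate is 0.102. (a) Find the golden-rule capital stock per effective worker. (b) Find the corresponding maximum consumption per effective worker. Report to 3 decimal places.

(a) k_gold ≈ 10.825; (b) c_gold ≈ 1.624

Break-even investment rate: n + g + δ = 0.024 + 0.007 + 0.102 = 0.133.
Golden rule sets MPK = n+g+δ: 0.47·k^(0.47−1) = 0.133, so k_gold = (0.47/0.133)^(1/0.53) ≈ 10.8250.
y_gold = 10.8250^0.47 ≈ 3.0632; c_gold = y_gold − 0.133·k_gold ≈ 1.6235.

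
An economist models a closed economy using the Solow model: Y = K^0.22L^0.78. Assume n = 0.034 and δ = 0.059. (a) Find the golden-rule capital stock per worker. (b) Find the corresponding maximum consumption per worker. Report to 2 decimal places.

Break-even investment rate: n + δ = 0.034 + 0.059 = 0.093.
At the golden rule the marginal product of capital equals n+δ: 0.22·k^(0.22−1) = 0.093. Solving, k_gold = (0.22/0.093)^(1/0.78) ≈ 3.0159.
y_gold = 3.0159^0.22 ≈ 1.2749; c_gold = y_gold − 0.093·k_gold ≈ 0.9944.

(a) k_gold ≈ 3.02; (b) c_gold ≈ 0.99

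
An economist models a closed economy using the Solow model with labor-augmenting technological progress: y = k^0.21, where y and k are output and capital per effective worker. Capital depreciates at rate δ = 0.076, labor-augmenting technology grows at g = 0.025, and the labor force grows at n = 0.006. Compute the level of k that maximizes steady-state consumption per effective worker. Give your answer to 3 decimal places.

k_gold ≈ 2.348

n + g + δ = 0.006 + 0.025 + 0.076 = 0.107.
Golden rule sets MPK = n+g+δ: 0.21·k^(0.21−1) = 0.107, so k_gold = (0.21/0.107)^(1/0.79) ≈ 2.3479.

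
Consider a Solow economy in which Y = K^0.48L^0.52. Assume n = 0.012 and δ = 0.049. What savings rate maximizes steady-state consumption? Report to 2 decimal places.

n + δ = 0.012 + 0.049 = 0.061.
At the golden rule MPK = n+δ, and in any Cobb-Douglas steady state s = (n+δ)·k/y = MPK·k/y = capital's share 0.48.

s_gold = 0.48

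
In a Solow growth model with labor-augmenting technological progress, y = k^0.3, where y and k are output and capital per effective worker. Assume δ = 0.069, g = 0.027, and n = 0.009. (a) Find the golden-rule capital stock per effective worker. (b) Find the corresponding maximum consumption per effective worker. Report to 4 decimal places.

n + g + δ = 0.009 + 0.027 + 0.069 = 0.105.
At the golden rule the marginal product of capital equals n+g+δ: 0.3·k^(0.3−1) = 0.105. Solving, k_gold = (0.3/0.105)^(1/0.7) ≈ 4.4806.
y_gold = 4.4806^0.3 ≈ 1.5682; c_gold = y_gold − 0.105·k_gold ≈ 1.0977.

(a) k_gold ≈ 4.4806; (b) c_gold ≈ 1.0977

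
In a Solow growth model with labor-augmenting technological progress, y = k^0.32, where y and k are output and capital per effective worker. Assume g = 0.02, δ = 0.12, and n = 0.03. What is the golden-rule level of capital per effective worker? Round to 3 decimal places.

The effective depreciation rate is n + g + δ = 0.03 + 0.02 + 0.12 = 0.17.
At the golden rule the marginal product of capital equals n+g+δ: 0.32·k^(0.32−1) = 0.17. Solving, k_gold = (0.32/0.17)^(1/0.68) ≈ 2.5350.

k_gold ≈ 2.535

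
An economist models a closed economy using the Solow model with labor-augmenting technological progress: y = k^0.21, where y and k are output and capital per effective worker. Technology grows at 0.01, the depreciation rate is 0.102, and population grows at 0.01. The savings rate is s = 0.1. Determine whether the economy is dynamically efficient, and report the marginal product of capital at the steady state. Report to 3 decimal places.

dynamically efficient; MPK ≈ 0.256

n + g + δ = 0.01 + 0.01 + 0.102 = 0.122.
Steady-state k*: s·k^0.21 = 0.122·k gives k* = (0.1/0.122)^(1/0.79) ≈ 0.7775.
MPK = 0.21·0.7775^(-0.79) ≈ 0.2562.
MPK > n+g+δ = 0.122, so the economy is dynamically efficient (under-saving).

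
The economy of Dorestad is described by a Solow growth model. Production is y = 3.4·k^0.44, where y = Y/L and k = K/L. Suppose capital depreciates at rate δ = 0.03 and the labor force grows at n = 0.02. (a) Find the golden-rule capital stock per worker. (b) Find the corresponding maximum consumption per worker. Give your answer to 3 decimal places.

n + δ = 0.02 + 0.03 = 0.05.
Golden rule sets MPK = n+δ: 0.44·3.4·k^(0.44−1) = 0.05, so k_gold = (0.44·3.4/0.05)^(1/0.56) ≈ 432.1611.
y_gold = 3.4·432.1611^0.44 ≈ 49.1092; c_gold = y_gold − 0.05·k_gold ≈ 27.5012.

(a) k_gold ≈ 432.161; (b) c_gold ≈ 27.501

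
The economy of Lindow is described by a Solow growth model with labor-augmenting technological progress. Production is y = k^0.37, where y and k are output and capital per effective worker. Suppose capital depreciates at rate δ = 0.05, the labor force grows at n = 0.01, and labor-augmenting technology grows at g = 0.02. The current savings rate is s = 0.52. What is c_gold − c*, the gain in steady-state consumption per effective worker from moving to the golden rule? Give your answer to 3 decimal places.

Capital per effective worker breaks even when investment replaces (n + g + δ)·k; here n + g + δ = 0.08.
Current steady state (s = 0.52): k* = (0.52/0.08)^(1/0.63) ≈ 19.5137, y* = 19.5137^0.37 ≈ 3.0021, c* = (1−0.52)·3.0021 ≈ 1.4410.
At the golden rule the marginal product of capital equals n+g+δ: 0.37·k^(0.37−1) = 0.08. Solving, k_gold = (0.37/0.08)^(1/0.63) ≈ 11.3693.
y_gold = 11.3693^0.37 ≈ 2.4582, c_gold = y_gold − 0.08·k_gold ≈ 1.5487.
Gain: Δc = 1.5487 − 1.4410 ≈ 0.1077.

Δc ≈ 0.108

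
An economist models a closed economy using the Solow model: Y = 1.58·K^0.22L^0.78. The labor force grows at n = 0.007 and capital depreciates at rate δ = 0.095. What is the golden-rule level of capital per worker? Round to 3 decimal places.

k_gold ≈ 4.816

Break-even investment rate: n + δ = 0.007 + 0.095 = 0.102.
Golden rule sets MPK = n+δ: 0.22·1.58·k^(0.22−1) = 0.102, so k_gold = (0.22·1.58/0.102)^(1/0.78) ≈ 4.8158.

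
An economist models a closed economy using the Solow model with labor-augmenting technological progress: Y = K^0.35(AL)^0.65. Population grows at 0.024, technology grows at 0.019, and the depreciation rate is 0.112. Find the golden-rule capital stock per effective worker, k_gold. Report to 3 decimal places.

n + g + δ = 0.024 + 0.019 + 0.112 = 0.155.
Setting f'(k) = n+g+δ gives 0.35·k^(0.35−1) = 0.155, hence k_gold = (0.35/0.155)^(1/0.65) ≈ 3.5011.

k_gold ≈ 3.501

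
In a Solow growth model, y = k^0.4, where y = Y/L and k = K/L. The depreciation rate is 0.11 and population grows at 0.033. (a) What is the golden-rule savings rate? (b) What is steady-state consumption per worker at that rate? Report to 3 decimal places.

The effective depreciation rate is n + δ = 0.033 + 0.11 = 0.143.
For Cobb-Douglas, s_gold equals capital's share: s_gold = 0.4.
Golden rule sets MPK = n+δ: 0.4·k^(0.4−1) = 0.143, so k_gold = (0.4/0.143)^(1/0.6) ≈ 5.5532.
y_gold = 5.5532^0.4 ≈ 1.9853; c_gold = (1−0.4)·y_gold ≈ 1.1912.

(a) s_gold = 0.400; (b) c_gold ≈ 1.191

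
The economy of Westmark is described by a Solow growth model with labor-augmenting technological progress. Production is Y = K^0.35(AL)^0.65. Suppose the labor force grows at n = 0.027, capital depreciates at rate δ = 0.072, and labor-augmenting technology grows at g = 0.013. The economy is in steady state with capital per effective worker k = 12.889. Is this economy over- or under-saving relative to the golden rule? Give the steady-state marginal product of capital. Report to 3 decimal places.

over-saving; MPK ≈ 0.066

Break-even investment rate: n + g + δ = 0.027 + 0.013 + 0.072 = 0.112.
MPK = 0.35·k^(0.35−1) = 0.35·12.889^(-0.65) ≈ 0.0664.
MPK < 0.112, so the economy is dynamically inefficient (over-saving).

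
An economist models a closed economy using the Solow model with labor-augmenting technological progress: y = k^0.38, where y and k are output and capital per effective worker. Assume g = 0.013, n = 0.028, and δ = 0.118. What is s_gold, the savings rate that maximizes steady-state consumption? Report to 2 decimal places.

s_gold = 0.38

The effective depreciation rate is n + g + δ = 0.028 + 0.013 + 0.118 = 0.159.
At the golden rule MPK = n+g+δ, and in any Cobb-Douglas steady state s = (n+g+δ)·k/y = MPK·k/y = capital's share 0.38.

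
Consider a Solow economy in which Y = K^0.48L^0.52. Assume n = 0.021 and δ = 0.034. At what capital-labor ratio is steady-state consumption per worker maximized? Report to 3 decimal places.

k_gold ≈ 64.474

n + δ = 0.021 + 0.034 = 0.055.
Maximizing c = f(k) − (n+δ)·k gives f'(k) = n+δ, i.e. 0.48·k^(0.48−1) = 0.055, so k_gold = (0.48/0.055)^(1/0.52) ≈ 64.4736.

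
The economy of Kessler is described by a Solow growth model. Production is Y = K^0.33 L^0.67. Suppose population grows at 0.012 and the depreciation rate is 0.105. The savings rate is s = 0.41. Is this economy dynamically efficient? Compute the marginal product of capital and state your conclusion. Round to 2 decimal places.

dynamically inefficient; MPK ≈ 0.09

Capital per worker breaks even when investment replaces (n + δ)·k; here n + δ = 0.117.
Steady-state k*: s·k^0.33 = 0.117·k gives k* = (0.41/0.117)^(1/0.67) ≈ 6.4988.
MPK = 0.33·6.4988^(-0.67) ≈ 0.0942.
MPK < n+δ = 0.117, so the economy is dynamically inefficient (over-saving).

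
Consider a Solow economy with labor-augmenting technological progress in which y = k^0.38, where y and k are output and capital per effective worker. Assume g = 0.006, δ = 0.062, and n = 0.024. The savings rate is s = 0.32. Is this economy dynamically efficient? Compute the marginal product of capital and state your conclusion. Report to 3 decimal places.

Capital per effective worker breaks even when investment replaces (n + g + δ)·k; here n + g + δ = 0.092.
Steady-state k*: s·k^0.38 = 0.092·k gives k* = (0.32/0.092)^(1/0.62) ≈ 7.4673.
MPK = 0.38·7.4673^(-0.62) ≈ 0.1092.
MPK > n+g+δ = 0.092, so the economy is dynamically efficient (under-saving).

dynamically efficient; MPK ≈ 0.109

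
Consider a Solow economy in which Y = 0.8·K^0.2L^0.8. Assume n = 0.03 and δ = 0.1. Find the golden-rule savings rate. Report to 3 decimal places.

n + δ = 0.03 + 0.1 = 0.13.
At the golden rule MPK = n+δ, and in any Cobb-Douglas steady state s = (n+δ)·k/y = MPK·k/y = capital's share 0.2.

s_gold = 0.200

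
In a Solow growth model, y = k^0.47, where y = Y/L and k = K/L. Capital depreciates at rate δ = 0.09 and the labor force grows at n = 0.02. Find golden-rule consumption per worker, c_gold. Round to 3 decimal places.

c_gold ≈ 1.921

The effective depreciation rate is n + δ = 0.02 + 0.09 = 0.11.
At the golden rule the marginal product of capital equals n+δ: 0.47·k^(0.47−1) = 0.11. Solving, k_gold = (0.47/0.11)^(1/0.53) ≈ 15.4885.
y_gold = 15.4885^0.47 ≈ 3.6250.
c_gold = y_gold − (n+δ)·k_gold = 3.6250 − 0.11·15.4885 ≈ 1.9212.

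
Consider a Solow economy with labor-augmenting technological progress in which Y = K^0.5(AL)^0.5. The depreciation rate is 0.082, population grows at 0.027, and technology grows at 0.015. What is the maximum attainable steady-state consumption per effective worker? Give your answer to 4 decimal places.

c_gold ≈ 2.0161

n + g + δ = 0.027 + 0.015 + 0.082 = 0.124.
Setting f'(k) = n+g+δ gives 0.5·k^(0.5−1) = 0.124, hence k_gold = (0.5/0.124)^(1/0.5) ≈ 16.2591.
y_gold = 16.2591^0.5 ≈ 4.0323.
c_gold = y_gold − (n+g+δ)·k_gold = 4.0323 − 0.124·16.2591 ≈ 2.0161.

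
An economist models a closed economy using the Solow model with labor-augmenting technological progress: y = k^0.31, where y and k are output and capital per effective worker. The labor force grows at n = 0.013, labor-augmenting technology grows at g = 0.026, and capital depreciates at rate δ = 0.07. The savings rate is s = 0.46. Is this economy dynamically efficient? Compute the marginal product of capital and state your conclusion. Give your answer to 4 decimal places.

Break-even investment rate: n + g + δ = 0.013 + 0.026 + 0.07 = 0.109.
Steady-state k*: s·k^0.31 = 0.109·k gives k* = (0.46/0.109)^(1/0.69) ≈ 8.0589.
MPK = 0.31·8.0589^(-0.69) ≈ 0.0735.
MPK < n+g+δ = 0.109, so the economy is dynamically inefficient (over-saving).

dynamically inefficient; MPK ≈ 0.0735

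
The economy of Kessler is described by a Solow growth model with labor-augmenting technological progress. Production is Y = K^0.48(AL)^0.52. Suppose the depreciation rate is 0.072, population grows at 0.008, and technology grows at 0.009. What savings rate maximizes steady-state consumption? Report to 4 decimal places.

The effective depreciation rate is n + g + δ = 0.008 + 0.009 + 0.072 = 0.089.
At the golden rule MPK = n+g+δ, and in any Cobb-Douglas steady state s = (n+g+δ)·k/y = MPK·k/y = capital's share 0.48.

s_gold = 0.4800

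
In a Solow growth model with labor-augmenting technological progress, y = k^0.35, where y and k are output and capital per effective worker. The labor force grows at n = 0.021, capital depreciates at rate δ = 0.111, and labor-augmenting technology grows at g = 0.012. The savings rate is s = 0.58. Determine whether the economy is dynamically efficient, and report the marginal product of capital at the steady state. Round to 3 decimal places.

n + g + δ = 0.021 + 0.012 + 0.111 = 0.144.
Steady-state k*: s·k^0.35 = 0.144·k gives k* = (0.58/0.144)^(1/0.65) ≈ 8.5284.
MPK = 0.35·8.5284^(-0.65) ≈ 0.0869.
MPK < n+g+δ = 0.144, so the economy is dynamically inefficient (over-saving).

dynamically inefficient; MPK ≈ 0.087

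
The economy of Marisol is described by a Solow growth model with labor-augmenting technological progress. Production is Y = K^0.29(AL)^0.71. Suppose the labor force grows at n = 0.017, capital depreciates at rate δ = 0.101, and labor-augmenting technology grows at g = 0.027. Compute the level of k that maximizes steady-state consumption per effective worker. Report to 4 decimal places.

k_gold ≈ 2.6545

Capital per effective worker breaks even when investment replaces (n + g + δ)·k; here n + g + δ = 0.145.
Setting f'(k) = n+g+δ gives 0.29·k^(0.29−1) = 0.145, hence k_gold = (0.29/0.145)^(1/0.71) ≈ 2.6545.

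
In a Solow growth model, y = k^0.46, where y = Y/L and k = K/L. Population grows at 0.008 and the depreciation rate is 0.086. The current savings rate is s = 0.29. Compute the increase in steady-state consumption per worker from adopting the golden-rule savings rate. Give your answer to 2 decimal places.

Δc ≈ 0.23

The effective depreciation rate is n + δ = 0.008 + 0.086 = 0.094.
Current steady state (s = 0.29): k* = (0.29/0.094)^(1/0.54) ≈ 8.0548, y* = 8.0548^0.46 ≈ 2.6109, c* = (1−0.29)·2.6109 ≈ 1.8537.
At the golden rule the marginal product of capital equals n+δ: 0.46·k^(0.46−1) = 0.094. Solving, k_gold = (0.46/0.094)^(1/0.54) ≈ 18.9275.
y_gold = 18.9275^0.46 ≈ 3.8678, c_gold = y_gold − 0.094·k_gold ≈ 2.0886.
Gain: Δc = 2.0886 − 1.8537 ≈ 0.2349.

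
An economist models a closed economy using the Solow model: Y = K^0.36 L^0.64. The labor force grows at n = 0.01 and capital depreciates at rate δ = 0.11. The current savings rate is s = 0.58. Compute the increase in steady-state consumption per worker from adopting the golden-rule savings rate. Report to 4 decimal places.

Δc ≈ 0.1684

n + δ = 0.01 + 0.11 = 0.12.
Current steady state (s = 0.58): k* = (0.58/0.12)^(1/0.64) ≈ 11.7256, y* = 11.7256^0.36 ≈ 2.4260, c* = (1−0.58)·2.4260 ≈ 1.0189.
Golden rule sets MPK = n+δ: 0.36·k^(0.36−1) = 0.12, so k_gold = (0.36/0.12)^(1/0.64) ≈ 5.5655.
y_gold = 5.5655^0.36 ≈ 1.8552, c_gold = y_gold − 0.12·k_gold ≈ 1.1873.
Gain: Δc = 1.1873 − 1.0189 ≈ 0.1684.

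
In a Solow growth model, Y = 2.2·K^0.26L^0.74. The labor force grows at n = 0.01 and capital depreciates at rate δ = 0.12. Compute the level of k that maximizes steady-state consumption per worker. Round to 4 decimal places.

k_gold ≈ 7.4051

Break-even investment rate: n + δ = 0.01 + 0.12 = 0.13.
Golden rule sets MPK = n+δ: 0.26·2.2·k^(0.26−1) = 0.13, so k_gold = (0.26·2.2/0.13)^(1/0.74) ≈ 7.4051.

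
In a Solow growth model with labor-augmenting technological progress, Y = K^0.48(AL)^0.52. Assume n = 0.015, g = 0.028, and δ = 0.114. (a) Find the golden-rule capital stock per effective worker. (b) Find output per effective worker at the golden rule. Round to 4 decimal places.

The effective depreciation rate is n + g + δ = 0.015 + 0.028 + 0.114 = 0.157.
Setting f'(k) = n+g+δ gives 0.48·k^(0.48−1) = 0.157, hence k_gold = (0.48/0.157)^(1/0.52) ≈ 8.5773.
y_gold = 8.5773^0.48 ≈ 2.8055.

(a) k_gold ≈ 8.5773; (b) y_gold ≈ 2.8055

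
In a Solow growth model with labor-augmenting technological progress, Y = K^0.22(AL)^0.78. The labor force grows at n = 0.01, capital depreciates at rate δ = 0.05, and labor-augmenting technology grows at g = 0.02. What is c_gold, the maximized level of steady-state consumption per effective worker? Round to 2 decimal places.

Capital per effective worker breaks even when investment replaces (n + g + δ)·k; here n + g + δ = 0.08.
At the golden rule the marginal product of capital equals n+g+δ: 0.22·k^(0.22−1) = 0.08. Solving, k_gold = (0.22/0.08)^(1/0.78) ≈ 3.6580.
y_gold = 3.6580^0.22 ≈ 1.3302.
c_gold = y_gold − (n+g+δ)·k_gold = 1.3302 − 0.08·3.6580 ≈ 1.0375.

c_gold ≈ 1.04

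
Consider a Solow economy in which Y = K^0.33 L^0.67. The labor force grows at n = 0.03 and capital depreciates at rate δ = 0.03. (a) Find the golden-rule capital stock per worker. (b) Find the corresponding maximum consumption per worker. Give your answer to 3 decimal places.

n + δ = 0.03 + 0.03 = 0.06.
At the golden rule the marginal product of capital equals n+δ: 0.33·k^(0.33−1) = 0.06. Solving, k_gold = (0.33/0.06)^(1/0.67) ≈ 12.7356.
y_gold = 12.7356^0.33 ≈ 2.3156; c_gold = y_gold − 0.06·k_gold ≈ 1.5514.

(a) k_gold ≈ 12.736; (b) c_gold ≈ 1.551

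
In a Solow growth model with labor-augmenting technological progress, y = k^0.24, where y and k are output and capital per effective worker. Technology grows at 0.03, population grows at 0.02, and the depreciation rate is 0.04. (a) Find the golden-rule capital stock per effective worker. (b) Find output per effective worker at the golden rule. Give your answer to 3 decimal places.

Capital per effective worker breaks even when investment replaces (n + g + δ)·k; here n + g + δ = 0.09.
At the golden rule the marginal product of capital equals n+g+δ: 0.24·k^(0.24−1) = 0.09. Solving, k_gold = (0.24/0.09)^(1/0.76) ≈ 3.6348.
y_gold = 3.6348^0.24 ≈ 1.3631.

(a) k_gold ≈ 3.635; (b) y_gold ≈ 1.363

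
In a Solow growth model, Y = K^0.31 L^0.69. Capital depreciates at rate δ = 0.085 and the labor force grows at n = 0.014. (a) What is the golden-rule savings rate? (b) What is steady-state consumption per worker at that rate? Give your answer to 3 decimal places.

The effective depreciation rate is n + δ = 0.014 + 0.085 = 0.099.
For Cobb-Douglas, s_gold equals capital's share: s_gold = 0.31.
Golden rule sets MPK = n+δ: 0.31·k^(0.31−1) = 0.099, so k_gold = (0.31/0.099)^(1/0.69) ≈ 5.2293.
y_gold = 5.2293^0.31 ≈ 1.6700; c_gold = (1−0.31)·y_gold ≈ 1.1523.

(a) s_gold = 0.310; (b) c_gold ≈ 1.152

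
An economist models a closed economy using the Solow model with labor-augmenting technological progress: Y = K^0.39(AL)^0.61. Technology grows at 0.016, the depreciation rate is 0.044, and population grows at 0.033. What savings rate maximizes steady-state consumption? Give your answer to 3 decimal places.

n + g + δ = 0.033 + 0.016 + 0.044 = 0.093.
At the golden rule MPK = n+g+δ, and in any Cobb-Douglas steady state s = (n+g+δ)·k/y = MPK·k/y = capital's share 0.39.

s_gold = 0.390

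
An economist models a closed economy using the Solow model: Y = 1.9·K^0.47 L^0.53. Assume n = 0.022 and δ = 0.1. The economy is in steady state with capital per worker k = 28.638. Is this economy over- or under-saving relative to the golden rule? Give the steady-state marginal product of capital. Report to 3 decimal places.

Break-even investment rate: n + δ = 0.022 + 0.1 = 0.122.
MPK = 0.47·1.9·k^(0.47−1) = 0.47·1.9·28.638^(-0.53) ≈ 0.1509.
MPK > 0.122, so the economy is dynamically efficient (under-saving).

under-saving; MPK ≈ 0.151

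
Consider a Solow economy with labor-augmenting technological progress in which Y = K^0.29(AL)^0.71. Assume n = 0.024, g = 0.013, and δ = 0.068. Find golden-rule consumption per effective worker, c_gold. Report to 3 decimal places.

c_gold ≈ 1.075

Capital per effective worker breaks even when investment replaces (n + g + δ)·k; here n + g + δ = 0.105.
Maximizing c = f(k) − (n+g+δ)·k gives f'(k) = n+g+δ, i.e. 0.29·k^(0.29−1) = 0.105, so k_gold = (0.29/0.105)^(1/0.71) ≈ 4.1824.
y_gold = 4.1824^0.29 ≈ 1.5143.
c_gold = y_gold − (n+g+δ)·k_gold = 1.5143 − 0.105·4.1824 ≈ 1.0752.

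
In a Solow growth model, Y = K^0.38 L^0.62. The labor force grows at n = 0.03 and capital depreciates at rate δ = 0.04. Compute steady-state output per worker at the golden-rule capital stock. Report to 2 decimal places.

Capital per worker breaks even when investment replaces (n + δ)·k; here n + δ = 0.07.
At the golden rule the marginal product of capital equals n+δ: 0.38·k^(0.38−1) = 0.07. Solving, k_gold = (0.38/0.07)^(1/0.62) ≈ 15.3101.
Output: y_gold = k_gold^0.38 = 15.3101^0.38 ≈ 2.8203.

y_gold ≈ 2.82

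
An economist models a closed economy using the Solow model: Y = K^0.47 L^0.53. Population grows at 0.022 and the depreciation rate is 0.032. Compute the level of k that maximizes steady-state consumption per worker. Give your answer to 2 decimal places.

k_gold ≈ 59.30

Capital per worker breaks even when investment replaces (n + δ)·k; here n + δ = 0.054.
Golden rule sets MPK = n+δ: 0.47·k^(0.47−1) = 0.054, so k_gold = (0.47/0.054)^(1/0.53) ≈ 59.2962.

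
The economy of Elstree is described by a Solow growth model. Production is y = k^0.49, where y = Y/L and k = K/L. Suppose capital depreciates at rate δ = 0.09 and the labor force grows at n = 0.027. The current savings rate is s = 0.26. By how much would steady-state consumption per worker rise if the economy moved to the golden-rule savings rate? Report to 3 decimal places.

Δc ≈ 0.425

The effective depreciation rate is n + δ = 0.027 + 0.09 = 0.117.
Current steady state (s = 0.26): k* = (0.26/0.117)^(1/0.51) ≈ 4.7860, y* = 4.7860^0.49 ≈ 2.1537, c* = (1−0.26)·2.1537 ≈ 1.5937.
Golden rule sets MPK = n+δ: 0.49·k^(0.49−1) = 0.117, so k_gold = (0.49/0.117)^(1/0.51) ≈ 16.5817.
y_gold = 16.5817^0.49 ≈ 3.9593, c_gold = y_gold − 0.117·k_gold ≈ 2.0192.
Gain: Δc = 2.0192 − 1.5937 ≈ 0.4255.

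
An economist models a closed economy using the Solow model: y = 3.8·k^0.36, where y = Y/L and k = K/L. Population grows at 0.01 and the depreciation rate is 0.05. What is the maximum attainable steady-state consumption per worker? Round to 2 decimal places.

The effective depreciation rate is n + δ = 0.01 + 0.05 = 0.06.
At the golden rule the marginal product of capital equals n+δ: 0.36·3.8·k^(0.36−1) = 0.06. Solving, k_gold = (0.36·3.8/0.06)^(1/0.64) ≈ 132.3650.
y_gold = 3.8·132.3650^0.36 ≈ 22.0608.
c_gold = y_gold − (n+δ)·k_gold = 22.0608 − 0.06·132.3650 ≈ 14.1189.

c_gold ≈ 14.12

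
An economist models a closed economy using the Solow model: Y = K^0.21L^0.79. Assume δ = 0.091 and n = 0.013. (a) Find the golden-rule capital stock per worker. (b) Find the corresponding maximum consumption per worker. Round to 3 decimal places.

(a) k_gold ≈ 2.434; (b) c_gold ≈ 0.952

Capital per worker breaks even when investment replaces (n + δ)·k; here n + δ = 0.104.
Setting f'(k) = n+δ gives 0.21·k^(0.21−1) = 0.104, hence k_gold = (0.21/0.104)^(1/0.79) ≈ 2.4339.
y_gold = 2.4339^0.21 ≈ 1.2054; c_gold = y_gold − 0.104·k_gold ≈ 0.9523.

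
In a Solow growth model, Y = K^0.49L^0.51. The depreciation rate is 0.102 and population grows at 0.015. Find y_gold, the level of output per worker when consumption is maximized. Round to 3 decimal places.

The effective depreciation rate is n + δ = 0.015 + 0.102 = 0.117.
Maximizing c = f(k) − (n+δ)·k gives f'(k) = n+δ, i.e. 0.49·k^(0.49−1) = 0.117, so k_gold = (0.49/0.117)^(1/0.51) ≈ 16.5817.
Output: y_gold = k_gold^0.49 = 16.5817^0.49 ≈ 3.9593.

y_gold ≈ 3.959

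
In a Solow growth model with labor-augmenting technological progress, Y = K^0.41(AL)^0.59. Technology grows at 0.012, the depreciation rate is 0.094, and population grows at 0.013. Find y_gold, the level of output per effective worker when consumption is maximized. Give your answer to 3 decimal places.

y_gold ≈ 2.362

The effective depreciation rate is n + g + δ = 0.013 + 0.012 + 0.094 = 0.119.
Setting f'(k) = n+g+δ gives 0.41·k^(0.41−1) = 0.119, hence k_gold = (0.41/0.119)^(1/0.59) ≈ 8.1390.
Output: y_gold = k_gold^0.41 = 8.1390^0.41 ≈ 2.3623.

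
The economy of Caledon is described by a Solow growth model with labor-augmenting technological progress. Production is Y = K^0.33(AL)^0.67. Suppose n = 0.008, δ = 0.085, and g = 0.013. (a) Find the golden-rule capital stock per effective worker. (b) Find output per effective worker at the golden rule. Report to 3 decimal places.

Break-even investment rate: n + g + δ = 0.008 + 0.013 + 0.085 = 0.106.
At the golden rule the marginal product of capital equals n+g+δ: 0.33·k^(0.33−1) = 0.106. Solving, k_gold = (0.33/0.106)^(1/0.67) ≈ 5.4467.
y_gold = 5.4467^0.33 ≈ 1.7495.

(a) k_gold ≈ 5.447; (b) y_gold ≈ 1.750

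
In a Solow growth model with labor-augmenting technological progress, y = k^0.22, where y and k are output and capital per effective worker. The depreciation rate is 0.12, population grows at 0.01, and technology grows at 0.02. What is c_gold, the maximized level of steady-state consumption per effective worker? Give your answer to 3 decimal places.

c_gold ≈ 0.869

n + g + δ = 0.01 + 0.02 + 0.12 = 0.15.
Golden rule sets MPK = n+g+δ: 0.22·k^(0.22−1) = 0.15, so k_gold = (0.22/0.15)^(1/0.78) ≈ 1.6340.
y_gold = 1.6340^0.22 ≈ 1.1141.
c_gold = y_gold − (n+g+δ)·k_gold = 1.1141 − 0.15·1.6340 ≈ 0.8690.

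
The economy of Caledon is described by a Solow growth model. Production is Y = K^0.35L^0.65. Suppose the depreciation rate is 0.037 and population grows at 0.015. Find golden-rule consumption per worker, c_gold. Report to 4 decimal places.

Break-even investment rate: n + δ = 0.015 + 0.037 = 0.052.
Golden rule sets MPK = n+δ: 0.35·k^(0.35−1) = 0.052, so k_gold = (0.35/0.052)^(1/0.65) ≈ 18.7908.
y_gold = 18.7908^0.35 ≈ 2.7918.
c_gold = y_gold − (n+δ)·k_gold = 2.7918 − 0.052·18.7908 ≈ 1.8147.

c_gold ≈ 1.8147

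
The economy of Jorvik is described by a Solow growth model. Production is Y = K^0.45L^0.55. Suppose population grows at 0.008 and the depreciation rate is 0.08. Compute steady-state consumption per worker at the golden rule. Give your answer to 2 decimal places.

c_gold ≈ 2.09

Capital per worker breaks even when investment replaces (n + δ)·k; here n + δ = 0.088.
Setting f'(k) = n+δ gives 0.45·k^(0.45−1) = 0.088, hence k_gold = (0.45/0.088)^(1/0.55) ≈ 19.4357.
y_gold = 19.4357^0.45 ≈ 3.8008.
c_gold = y_gold − (n+δ)·k_gold = 3.8008 − 0.088·19.4357 ≈ 2.0904.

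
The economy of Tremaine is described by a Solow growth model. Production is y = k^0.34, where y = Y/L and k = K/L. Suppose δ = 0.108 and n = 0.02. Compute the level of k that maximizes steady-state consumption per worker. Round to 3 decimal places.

k_gold ≈ 4.394

The effective depreciation rate is n + δ = 0.02 + 0.108 = 0.128.
Setting f'(k) = n+δ gives 0.34·k^(0.34−1) = 0.128, hence k_gold = (0.34/0.128)^(1/0.66) ≈ 4.3937.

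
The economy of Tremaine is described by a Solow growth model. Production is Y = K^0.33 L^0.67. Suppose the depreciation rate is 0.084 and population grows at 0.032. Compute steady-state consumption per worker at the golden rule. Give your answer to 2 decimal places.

Capital per worker breaks even when investment replaces (n + δ)·k; here n + δ = 0.116.
Maximizing c = f(k) − (n+δ)·k gives f'(k) = n+δ, i.e. 0.33·k^(0.33−1) = 0.116, so k_gold = (0.33/0.116)^(1/0.67) ≈ 4.7610.
y_gold = 4.7610^0.33 ≈ 1.6736.
c_gold = y_gold − (n+δ)·k_gold = 1.6736 − 0.116·4.7610 ≈ 1.1213.

c_gold ≈ 1.12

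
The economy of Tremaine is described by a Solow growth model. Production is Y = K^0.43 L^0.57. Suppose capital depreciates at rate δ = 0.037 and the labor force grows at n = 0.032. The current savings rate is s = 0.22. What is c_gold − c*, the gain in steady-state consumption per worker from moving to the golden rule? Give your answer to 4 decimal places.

Δc ≈ 0.3957

Capital per worker breaks even when investment replaces (n + δ)·k; here n + δ = 0.069.
Current steady state (s = 0.22): k* = (0.22/0.069)^(1/0.57) ≈ 7.6465, y* = 7.6465^0.43 ≈ 2.3982, c* = (1−0.22)·2.3982 ≈ 1.8706.
Golden rule sets MPK = n+δ: 0.43·k^(0.43−1) = 0.069, so k_gold = (0.43/0.069)^(1/0.57) ≈ 24.7782.
y_gold = 24.7782^0.43 ≈ 3.9760, c_gold = y_gold − 0.069·k_gold ≈ 2.2663.
Gain: Δc = 2.2663 − 1.8706 ≈ 0.3957.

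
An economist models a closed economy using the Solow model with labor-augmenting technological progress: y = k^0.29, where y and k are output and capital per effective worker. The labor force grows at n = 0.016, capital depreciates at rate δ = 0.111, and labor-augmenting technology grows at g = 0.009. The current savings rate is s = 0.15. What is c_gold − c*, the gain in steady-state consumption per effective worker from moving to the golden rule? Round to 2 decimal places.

Capital per effective worker breaks even when investment replaces (n + g + δ)·k; here n + g + δ = 0.136.
Current steady state (s = 0.15): k* = (0.15/0.136)^(1/0.71) ≈ 1.1480, y* = 1.1480^0.29 ≈ 1.0408, c* = (1−0.15)·1.0408 ≈ 0.8847.
At the golden rule the marginal product of capital equals n+g+δ: 0.29·k^(0.29−1) = 0.136. Solving, k_gold = (0.29/0.136)^(1/0.71) ≈ 2.9052.
y_gold = 2.9052^0.29 ≈ 1.3625, c_gold = y_gold − 0.136·k_gold ≈ 0.9673.
Gain: Δc = 0.9673 − 0.8847 ≈ 0.0826.

Δc ≈ 0.08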